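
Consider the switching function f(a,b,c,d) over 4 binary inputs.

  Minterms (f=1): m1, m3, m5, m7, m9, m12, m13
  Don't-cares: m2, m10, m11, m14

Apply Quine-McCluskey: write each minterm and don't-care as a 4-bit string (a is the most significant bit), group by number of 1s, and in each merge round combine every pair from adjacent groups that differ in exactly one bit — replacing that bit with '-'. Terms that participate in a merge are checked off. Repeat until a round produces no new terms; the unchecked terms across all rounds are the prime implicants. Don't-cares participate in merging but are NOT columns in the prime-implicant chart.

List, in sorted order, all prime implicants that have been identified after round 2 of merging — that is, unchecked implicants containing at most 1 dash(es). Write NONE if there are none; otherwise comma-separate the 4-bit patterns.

size-2^0 implicants → 0001(✓)  0010(✓)  0011(✓)  0101(✓)  0111(✓)  1001(✓)  1010(✓)  1011(✓)  1100(✓)  1101(✓)  1110(✓)
size-2^1 implicants → -001(✓)  -010(✓)  -011(✓)  -101(✓)  0-01(✓)  0-11(✓)  00-1(✓)  001-(✓)  01-1(✓)  1-01(✓)  1-10  10-1(✓)  101-(✓)  11-0  110-
size-2^2 implicants → --01  -0-1  -01-  0--1
Unchecked terms (primes): --01, -0-1, -01-, 0--1, 1-10, 11-0, 110-

1-10, 11-0, 110-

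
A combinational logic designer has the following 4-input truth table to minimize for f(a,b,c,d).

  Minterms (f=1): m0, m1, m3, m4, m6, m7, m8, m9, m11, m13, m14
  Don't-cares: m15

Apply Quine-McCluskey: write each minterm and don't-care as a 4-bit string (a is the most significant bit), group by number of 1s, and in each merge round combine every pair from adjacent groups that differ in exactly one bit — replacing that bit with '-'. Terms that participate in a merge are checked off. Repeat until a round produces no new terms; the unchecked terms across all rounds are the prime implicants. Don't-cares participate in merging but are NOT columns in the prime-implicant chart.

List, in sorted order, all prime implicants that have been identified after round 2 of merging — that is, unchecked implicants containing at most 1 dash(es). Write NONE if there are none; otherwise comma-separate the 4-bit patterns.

size-2^0 implicants → 0000(✓)  0001(✓)  0011(✓)  0100(✓)  0110(✓)  0111(✓)  1000(✓)  1001(✓)  1011(✓)  1101(✓)  1110(✓)  1111(✓)
size-2^1 implicants → -000(✓)  -001(✓)  -011(✓)  -110(✓)  -111(✓)  0-00  0-11(✓)  00-1(✓)  000-(✓)  01-0  011-(✓)  1-01(✓)  1-11(✓)  10-1(✓)  100-(✓)  11-1(✓)  111-(✓)
size-2^2 implicants → --11  -0-1  -00-  -11-  1--1
Unchecked terms (primes): --11, -0-1, -00-, -11-, 0-00, 01-0, 1--1

0-00, 01-0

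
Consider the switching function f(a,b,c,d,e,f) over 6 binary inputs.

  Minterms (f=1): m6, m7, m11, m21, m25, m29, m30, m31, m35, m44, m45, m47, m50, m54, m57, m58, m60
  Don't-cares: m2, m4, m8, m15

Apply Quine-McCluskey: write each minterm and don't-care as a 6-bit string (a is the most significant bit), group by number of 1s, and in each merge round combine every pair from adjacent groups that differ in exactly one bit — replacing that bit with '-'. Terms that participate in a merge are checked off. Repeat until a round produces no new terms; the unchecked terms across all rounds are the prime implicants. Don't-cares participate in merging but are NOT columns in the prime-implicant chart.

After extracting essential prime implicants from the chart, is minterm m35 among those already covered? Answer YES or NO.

YES

Round 0: 000010✓ 000100✓ 000110✓ 000111✓ 001000 001011✓ 001111✓ 010101✓ 011001✓ 011101✓ 011110✓ 011111✓ 100011 101100✓ 101101✓ 101111✓ 110010✓ 110110✓ 111001✓ 111010✓ 111100✓
Round 1: -01111 -11001 0-1111 00-111 000-10 0001-0 00011- 001-11 01-101 011-01 0111-1 01111- 1-1100 1011-1 10110- 11-010 110-10
PIs = {-01111, -11001, 0-1111, 00-111, 000-10, 0001-0, 00011-, 001-11, 001000, 01-101, 011-01, 0111-1, 01111-, 1-1100, 100011, 1011-1, 10110-, 11-010, 110-10}
Coverage chart:
  m6: 000-10,0001-0,00011-
  m7: 00-111,00011-
  m11: 001-11 ←essential
  m21: 01-101 ←essential
  m25: -11001,011-01
  m29: 01-101,011-01,0111-1
  m30: 01111- ←essential
  m31: 0-1111,0111-1,01111-
  m35: 100011 ←essential
  m44: 1-1100,10110-
  m45: 1011-1,10110-
  m47: -01111,1011-1
  m50: 11-010,110-10
  m54: 110-10 ←essential
  m57: -11001 ←essential
  m58: 11-010 ←essential
  m60: 1-1100 ←essential
Essential: -11001, 001-11, 01-101, 01111-, 1-1100, 100011, 11-010, 110-10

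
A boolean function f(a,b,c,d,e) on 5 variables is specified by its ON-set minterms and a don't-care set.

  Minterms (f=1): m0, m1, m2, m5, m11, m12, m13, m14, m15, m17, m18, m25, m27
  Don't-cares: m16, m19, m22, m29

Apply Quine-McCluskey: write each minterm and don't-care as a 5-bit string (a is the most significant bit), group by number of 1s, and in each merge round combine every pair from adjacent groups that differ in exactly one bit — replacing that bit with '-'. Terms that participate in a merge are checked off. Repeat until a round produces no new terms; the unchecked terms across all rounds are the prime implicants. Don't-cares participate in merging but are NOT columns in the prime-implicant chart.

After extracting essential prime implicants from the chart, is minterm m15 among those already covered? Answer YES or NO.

YES

size-2^0 implicants → 00000(✓)  00001(✓)  00010(✓)  00101(✓)  01011(✓)  01100(✓)  01101(✓)  01110(✓)  01111(✓)  10000(✓)  10001(✓)  10010(✓)  10011(✓)  10110(✓)  11001(✓)  11011(✓)  11101(✓)
size-2^1 implicants → -0000(✓)  -0001(✓)  -0010(✓)  -1011  -1101  0-101  00-01  000-0(✓)  0000-(✓)  01-11  011-0(✓)  011-1(✓)  0110-(✓)  0111-(✓)  1-001(✓)  1-011(✓)  10-10  100-0(✓)  100-1(✓)  1000-(✓)  1001-(✓)  11-01  110-1(✓)
size-2^2 implicants → -00-0  -000-  011--  1-0-1  100--
Unchecked terms (primes): -00-0, -000-, -1011, -1101, 0-101, 00-01, 01-11, 011--, 1-0-1, 10-10, 100--, 11-01
Minterm coverage:
  m0 ⊆ -00-0,-000-
  m1 ⊆ -000-,00-01
  m2 ⊆ -00-0 [E]
  m5 ⊆ 0-101,00-01
  m11 ⊆ -1011,01-11
  m12 ⊆ 011-- [E]
  m13 ⊆ -1101,0-101,011--
  m14 ⊆ 011-- [E]
  m15 ⊆ 01-11,011--
  m17 ⊆ -000-,1-0-1,100--
  m18 ⊆ -00-0,10-10,100--
  m25 ⊆ 1-0-1,11-01
  m27 ⊆ -1011,1-0-1
E = {-00-0, 011--}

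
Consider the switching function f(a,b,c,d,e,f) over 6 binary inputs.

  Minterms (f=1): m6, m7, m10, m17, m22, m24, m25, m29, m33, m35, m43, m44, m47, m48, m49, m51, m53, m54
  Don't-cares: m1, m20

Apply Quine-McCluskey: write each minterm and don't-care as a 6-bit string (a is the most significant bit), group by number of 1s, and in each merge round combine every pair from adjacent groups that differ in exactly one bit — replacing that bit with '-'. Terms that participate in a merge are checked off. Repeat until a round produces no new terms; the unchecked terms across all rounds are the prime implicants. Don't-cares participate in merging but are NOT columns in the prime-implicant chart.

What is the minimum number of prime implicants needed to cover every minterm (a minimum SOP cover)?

Round 0: 000001✓ 000110✓ 000111✓ 001010 010001✓ 010100✓ 010110✓ 011000✓ 011001✓ 011101✓ 100001✓ 100011✓ 101011✓ 101100 101111✓ 110000✓ 110001✓ 110011✓ 110101✓ 110110✓
Round 1: -00001✓ -10001✓ -10110 0-0001✓ 0-0110 00011- 01-001 0101-0 011-01 01100- 1-0001✓ 1-0011✓ 10-011 1000-1✓ 101-11 110-01 1100-1✓ 11000-
Round 2: --0001 1-00-1
PIs = {--0001, -10110, 0-0110, 00011-, 001010, 01-001, 0101-0, 011-01, 01100-, 1-00-1, 10-011, 101-11, 101100, 110-01, 11000-}
Coverage chart:
  m6: 0-0110,00011-
  m7: 00011- ←essential
  m10: 001010 ←essential
  m17: --0001,01-001
  m22: -10110,0-0110,0101-0
  m24: 01100- ←essential
  m25: 01-001,011-01,01100-
  m29: 011-01 ←essential
  m33: --0001,1-00-1
  m35: 1-00-1,10-011
  m43: 10-011,101-11
  m44: 101100 ←essential
  m47: 101-11 ←essential
  m48: 11000- ←essential
  m49: --0001,1-00-1,110-01,11000-
  m51: 1-00-1 ←essential
  m53: 110-01 ←essential
  m54: -10110 ←essential
Essential: -10110, 00011-, 001010, 011-01, 01100-, 1-00-1, 101-11, 101100, 110-01, 11000-
Petrick residual → --0001
Min cover (11 terms): c'd'e'f + bc'def' + a'b'c'de + a'b'cd'ef' + a'bce'f + a'bcd'e' + ac'd'f + ab'cef + ab'cde'f' + abc'e'f + abc'd'e'

11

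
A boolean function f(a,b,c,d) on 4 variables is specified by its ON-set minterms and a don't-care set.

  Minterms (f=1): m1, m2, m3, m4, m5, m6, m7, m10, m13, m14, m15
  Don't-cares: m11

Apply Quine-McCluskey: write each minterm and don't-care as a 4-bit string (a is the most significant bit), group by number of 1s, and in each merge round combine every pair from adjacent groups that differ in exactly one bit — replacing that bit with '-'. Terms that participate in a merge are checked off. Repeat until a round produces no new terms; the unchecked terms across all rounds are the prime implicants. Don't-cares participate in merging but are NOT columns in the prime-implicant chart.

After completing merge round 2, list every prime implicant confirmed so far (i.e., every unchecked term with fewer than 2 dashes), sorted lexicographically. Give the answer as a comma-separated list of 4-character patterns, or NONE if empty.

NONE

size-2^0 implicants → 0001(✓)  0010(✓)  0011(✓)  0100(✓)  0101(✓)  0110(✓)  0111(✓)  1010(✓)  1011(✓)  1101(✓)  1110(✓)  1111(✓)
size-2^1 implicants → -010(✓)  -011(✓)  -101(✓)  -110(✓)  -111(✓)  0-01(✓)  0-10(✓)  0-11(✓)  00-1(✓)  001-(✓)  01-0(✓)  01-1(✓)  010-(✓)  011-(✓)  1-10(✓)  1-11(✓)  101-(✓)  11-1(✓)  111-(✓)
size-2^2 implicants → --10(✓)  --11(✓)  -01-(✓)  -1-1  -11-(✓)  0--1  0-1-(✓)  01--  1-1-(✓)
size-2^3 implicants → --1-
Unchecked terms (primes): --1-, -1-1, 0--1, 01--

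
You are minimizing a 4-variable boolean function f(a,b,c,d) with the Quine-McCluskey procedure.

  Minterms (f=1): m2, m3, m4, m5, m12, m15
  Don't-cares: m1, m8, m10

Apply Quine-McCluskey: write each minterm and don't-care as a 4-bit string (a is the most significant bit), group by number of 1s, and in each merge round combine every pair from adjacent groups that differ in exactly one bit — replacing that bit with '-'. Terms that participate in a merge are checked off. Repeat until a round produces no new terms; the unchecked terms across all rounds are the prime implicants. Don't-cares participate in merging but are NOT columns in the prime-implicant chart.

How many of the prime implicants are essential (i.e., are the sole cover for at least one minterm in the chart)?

Round 0: 0001✓ 0010✓ 0011✓ 0100✓ 0101✓ 1000✓ 1010✓ 1100✓ 1111
Round 1: -010 -100 0-01 00-1 001- 010- 1-00 10-0
PIs = {-010, -100, 0-01, 00-1, 001-, 010-, 1-00, 10-0, 1111}
Coverage chart:
  m2: -010,001-
  m3: 00-1,001-
  m4: -100,010-
  m5: 0-01,010-
  m12: -100,1-00
  m15: 1111 ←essential
Essential: 1111

1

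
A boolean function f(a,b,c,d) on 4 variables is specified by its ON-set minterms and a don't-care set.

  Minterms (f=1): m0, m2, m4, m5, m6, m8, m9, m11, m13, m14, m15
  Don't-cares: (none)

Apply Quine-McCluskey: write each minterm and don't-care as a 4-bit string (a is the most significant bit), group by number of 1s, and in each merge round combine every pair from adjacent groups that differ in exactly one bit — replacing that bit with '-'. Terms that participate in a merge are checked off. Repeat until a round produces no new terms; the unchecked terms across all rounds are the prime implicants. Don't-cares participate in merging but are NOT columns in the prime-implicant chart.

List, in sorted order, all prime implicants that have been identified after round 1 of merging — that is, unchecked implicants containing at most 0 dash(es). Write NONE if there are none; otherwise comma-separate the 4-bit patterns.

NONE

Round 0: 0000✓ 0010✓ 0100✓ 0101✓ 0110✓ 1000✓ 1001✓ 1011✓ 1101✓ 1110✓ 1111✓
Round 1: -000 -101 -110 0-00✓ 0-10✓ 00-0✓ 01-0✓ 010- 1-01✓ 1-11✓ 10-1✓ 100- 11-1✓ 111-
Round 2: 0--0 1--1
PIs = {-000, -101, -110, 0--0, 010-, 1--1, 100-, 111-}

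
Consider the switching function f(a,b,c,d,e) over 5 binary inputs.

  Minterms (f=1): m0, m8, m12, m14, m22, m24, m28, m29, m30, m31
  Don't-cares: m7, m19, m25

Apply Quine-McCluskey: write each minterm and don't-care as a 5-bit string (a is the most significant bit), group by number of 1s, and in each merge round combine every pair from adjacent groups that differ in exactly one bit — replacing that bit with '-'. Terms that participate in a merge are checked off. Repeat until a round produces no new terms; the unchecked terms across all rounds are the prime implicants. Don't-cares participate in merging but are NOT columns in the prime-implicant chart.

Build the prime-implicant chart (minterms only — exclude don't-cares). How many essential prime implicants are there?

4

Round 0: 00000✓ 00111 01000✓ 01100✓ 01110✓ 10011 10110✓ 11000✓ 11001✓ 11100✓ 11101✓ 11110✓ 11111✓
Round 1: -1000✓ -1100✓ -1110✓ 0-000 01-00✓ 011-0✓ 1-110 11-00✓ 11-01✓ 1100-✓ 111-0✓ 111-1✓ 1110-✓ 1111-✓
Round 2: -1-00 -11-0 11-0- 111--
PIs = {-1-00, -11-0, 0-000, 00111, 1-110, 10011, 11-0-, 111--}
Coverage chart:
  m0: 0-000 ←essential
  m8: -1-00,0-000
  m12: -1-00,-11-0
  m14: -11-0 ←essential
  m22: 1-110 ←essential
  m24: -1-00,11-0-
  m28: -1-00,-11-0,11-0-,111--
  m29: 11-0-,111--
  m30: -11-0,1-110,111--
  m31: 111-- ←essential
Essential: -11-0, 0-000, 1-110, 111--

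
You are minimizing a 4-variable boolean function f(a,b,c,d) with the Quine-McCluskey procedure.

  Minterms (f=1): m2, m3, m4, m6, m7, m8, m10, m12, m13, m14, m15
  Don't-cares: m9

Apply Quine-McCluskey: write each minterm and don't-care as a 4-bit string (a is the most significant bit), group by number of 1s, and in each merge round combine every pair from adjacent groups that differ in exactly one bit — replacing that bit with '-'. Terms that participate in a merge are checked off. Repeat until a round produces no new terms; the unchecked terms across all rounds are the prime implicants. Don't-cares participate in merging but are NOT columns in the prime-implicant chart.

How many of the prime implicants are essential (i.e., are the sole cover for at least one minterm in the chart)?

Round 0: 0010✓ 0011✓ 0100✓ 0110✓ 0111✓ 1000✓ 1001✓ 1010✓ 1100✓ 1101✓ 1110✓ 1111✓
Round 1: -010✓ -100✓ -110✓ -111✓ 0-10✓ 0-11✓ 001-✓ 01-0✓ 011-✓ 1-00✓ 1-01✓ 1-10✓ 10-0✓ 100-✓ 11-0✓ 11-1✓ 110-✓ 111-✓
Round 2: --10 -1-0 -11- 0-1- 1--0 1-0- 11--
PIs = {--10, -1-0, -11-, 0-1-, 1--0, 1-0-, 11--}
Coverage chart:
  m2: --10,0-1-
  m3: 0-1- ←essential
  m4: -1-0 ←essential
  m6: --10,-1-0,-11-,0-1-
  m7: -11-,0-1-
  m8: 1--0,1-0-
  m10: --10,1--0
  m12: -1-0,1--0,1-0-,11--
  m13: 1-0-,11--
  m14: --10,-1-0,-11-,1--0,11--
  m15: -11-,11--
Essential: -1-0, 0-1-

2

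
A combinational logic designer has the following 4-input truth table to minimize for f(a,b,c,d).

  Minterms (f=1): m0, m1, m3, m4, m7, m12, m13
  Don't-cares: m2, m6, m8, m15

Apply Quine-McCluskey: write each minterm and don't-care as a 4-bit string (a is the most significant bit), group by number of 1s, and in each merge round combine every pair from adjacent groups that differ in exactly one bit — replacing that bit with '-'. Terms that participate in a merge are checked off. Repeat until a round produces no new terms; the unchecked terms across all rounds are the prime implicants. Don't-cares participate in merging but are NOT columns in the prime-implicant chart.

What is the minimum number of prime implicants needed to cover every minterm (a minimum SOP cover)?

Round 0: 0000✓ 0001✓ 0010✓ 0011✓ 0100✓ 0110✓ 0111✓ 1000✓ 1100✓ 1101✓ 1111✓
Round 1: -000✓ -100✓ -111 0-00✓ 0-10✓ 0-11✓ 00-0✓ 00-1✓ 000-✓ 001-✓ 01-0✓ 011-✓ 1-00✓ 11-1 110-
Round 2: --00 0--0 0-1- 00--
PIs = {--00, -111, 0--0, 0-1-, 00--, 11-1, 110-}
Coverage chart:
  m0: --00,0--0,00--
  m1: 00-- ←essential
  m3: 0-1-,00--
  m4: --00,0--0
  m7: -111,0-1-
  m12: --00,110-
  m13: 11-1,110-
Essential: 00--
Petrick residual → --00, -111, 11-1
Min cover (4 terms): c'd' + bcd + a'b' + abd

4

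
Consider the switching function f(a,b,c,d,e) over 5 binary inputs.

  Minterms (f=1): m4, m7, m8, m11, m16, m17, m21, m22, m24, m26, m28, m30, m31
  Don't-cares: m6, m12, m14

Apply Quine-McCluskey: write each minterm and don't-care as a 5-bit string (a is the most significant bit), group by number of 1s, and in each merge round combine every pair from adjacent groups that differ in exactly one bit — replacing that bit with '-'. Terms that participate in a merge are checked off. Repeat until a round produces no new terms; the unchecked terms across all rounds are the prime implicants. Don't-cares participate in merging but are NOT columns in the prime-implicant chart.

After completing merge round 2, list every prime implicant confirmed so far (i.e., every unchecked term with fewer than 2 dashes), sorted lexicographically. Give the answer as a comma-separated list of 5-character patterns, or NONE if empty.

Round 0: 00100✓ 00110✓ 00111✓ 01000✓ 01011 01100✓ 01110✓ 10000✓ 10001✓ 10101✓ 10110✓ 11000✓ 11010✓ 11100✓ 11110✓ 11111✓
Round 1: -0110✓ -1000✓ -1100✓ -1110✓ 0-100✓ 0-110✓ 001-0✓ 0011- 01-00✓ 011-0✓ 1-000 1-110✓ 10-01 1000- 11-00✓ 11-10✓ 110-0✓ 111-0✓ 1111-
Round 2: --110 -1-00 -11-0 0-1-0 11--0
PIs = {--110, -1-00, -11-0, 0-1-0, 0011-, 01011, 1-000, 10-01, 1000-, 11--0, 1111-}

0011-, 01011, 1-000, 10-01, 1000-, 1111-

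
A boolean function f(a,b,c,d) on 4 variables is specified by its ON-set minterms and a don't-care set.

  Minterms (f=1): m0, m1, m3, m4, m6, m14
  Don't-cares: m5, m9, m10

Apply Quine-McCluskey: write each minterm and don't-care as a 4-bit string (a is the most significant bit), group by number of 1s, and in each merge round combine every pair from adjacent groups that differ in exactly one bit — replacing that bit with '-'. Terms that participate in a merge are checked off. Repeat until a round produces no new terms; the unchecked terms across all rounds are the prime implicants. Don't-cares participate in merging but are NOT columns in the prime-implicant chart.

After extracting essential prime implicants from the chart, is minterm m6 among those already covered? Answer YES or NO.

NO

size-2^0 implicants → 0000(✓)  0001(✓)  0011(✓)  0100(✓)  0101(✓)  0110(✓)  1001(✓)  1010(✓)  1110(✓)
size-2^1 implicants → -001  -110  0-00(✓)  0-01(✓)  00-1  000-(✓)  01-0  010-(✓)  1-10
size-2^2 implicants → 0-0-
Unchecked terms (primes): -001, -110, 0-0-, 00-1, 01-0, 1-10
Minterm coverage:
  m0 ⊆ 0-0- [E]
  m1 ⊆ -001,0-0-,00-1
  m3 ⊆ 00-1 [E]
  m4 ⊆ 0-0-,01-0
  m6 ⊆ -110,01-0
  m14 ⊆ -110,1-10
E = {0-0-, 00-1}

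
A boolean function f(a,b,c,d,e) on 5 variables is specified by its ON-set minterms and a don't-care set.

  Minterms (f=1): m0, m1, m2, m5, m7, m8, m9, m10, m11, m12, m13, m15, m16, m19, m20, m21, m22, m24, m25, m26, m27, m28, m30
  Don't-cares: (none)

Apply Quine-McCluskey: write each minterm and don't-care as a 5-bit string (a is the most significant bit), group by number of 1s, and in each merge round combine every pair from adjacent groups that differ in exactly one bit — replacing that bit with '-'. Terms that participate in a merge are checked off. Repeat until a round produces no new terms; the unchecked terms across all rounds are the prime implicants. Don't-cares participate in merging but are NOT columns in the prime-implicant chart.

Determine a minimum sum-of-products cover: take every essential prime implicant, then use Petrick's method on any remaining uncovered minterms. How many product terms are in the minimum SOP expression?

Round 0: 00000✓ 00001✓ 00010✓ 00101✓ 00111✓ 01000✓ 01001✓ 01010✓ 01011✓ 01100✓ 01101✓ 01111✓ 10000✓ 10011✓ 10100✓ 10101✓ 10110✓ 11000✓ 11001✓ 11010✓ 11011✓ 11100✓ 11110✓
Round 1: -0000✓ -0101 -1000✓ -1001✓ -1010✓ -1011✓ -1100✓ 0-000✓ 0-001✓ 0-010✓ 0-101✓ 0-111✓ 00-01✓ 000-0✓ 0000-✓ 001-1✓ 01-00✓ 01-01✓ 01-11✓ 010-0✓ 010-1✓ 0100-✓ 0101-✓ 011-1✓ 0110-✓ 1-000✓ 1-011 1-100✓ 1-110✓ 10-00✓ 101-0✓ 1010- 11-00✓ 11-10✓ 110-0✓ 110-1✓ 1100-✓ 1101-✓ 111-0✓
Round 2: --000 -1-00 -10-0✓ -10-1✓ -100-✓ -101-✓ 0--01 0-0-0 0-00- 0-1-1 01--1 01-0- 010--✓ 1--00 1-1-0 11--0 110--✓
Round 3: -10--
PIs = {--000, -0101, -1-00, -10--, 0--01, 0-0-0, 0-00-, 0-1-1, 01--1, 01-0-, 1--00, 1-011, 1-1-0, 1010-, 11--0}
Coverage chart:
  m0: --000,0-0-0,0-00-
  m1: 0--01,0-00-
  m2: 0-0-0 ←essential
  m5: -0101,0--01,0-1-1
  m7: 0-1-1 ←essential
  m8: --000,-1-00,-10--,0-0-0,0-00-,01-0-
  m9: -10--,0--01,0-00-,01--1,01-0-
  m10: -10--,0-0-0
  m11: -10--,01--1
  m12: -1-00,01-0-
  m13: 0--01,0-1-1,01--1,01-0-
  m15: 0-1-1,01--1
  m16: --000,1--00
  m19: 1-011 ←essential
  m20: 1--00,1-1-0,1010-
  m21: -0101,1010-
  m22: 1-1-0 ←essential
  m24: --000,-1-00,-10--,1--00,11--0
  m25: -10-- ←essential
  m26: -10--,11--0
  m27: -10--,1-011
  m28: -1-00,1--00,1-1-0,11--0
  m30: 1-1-0,11--0
Essential: -10--, 0-0-0, 0-1-1, 1-011, 1-1-0
Petrick residual → --000, -0101, -1-00, 0--01
Min cover (9 terms): c'd'e' + b'cd'e + bd'e' + bc' + a'd'e + a'c'e' + a'ce + ac'de + ace'

9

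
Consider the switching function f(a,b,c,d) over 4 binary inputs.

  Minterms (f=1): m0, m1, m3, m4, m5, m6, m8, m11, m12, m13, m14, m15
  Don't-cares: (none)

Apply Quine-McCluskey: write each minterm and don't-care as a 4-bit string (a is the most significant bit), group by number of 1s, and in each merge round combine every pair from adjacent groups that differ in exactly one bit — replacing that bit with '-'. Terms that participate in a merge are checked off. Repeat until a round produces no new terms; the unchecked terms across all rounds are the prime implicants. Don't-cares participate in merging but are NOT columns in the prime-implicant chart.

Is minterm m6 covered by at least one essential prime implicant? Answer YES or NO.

size-2^0 implicants → 0000(✓)  0001(✓)  0011(✓)  0100(✓)  0101(✓)  0110(✓)  1000(✓)  1011(✓)  1100(✓)  1101(✓)  1110(✓)  1111(✓)
size-2^1 implicants → -000(✓)  -011  -100(✓)  -101(✓)  -110(✓)  0-00(✓)  0-01(✓)  00-1  000-(✓)  01-0(✓)  010-(✓)  1-00(✓)  1-11  11-0(✓)  11-1(✓)  110-(✓)  111-(✓)
size-2^2 implicants → --00  -1-0  -10-  0-0-  11--
Unchecked terms (primes): --00, -011, -1-0, -10-, 0-0-, 00-1, 1-11, 11--
Minterm coverage:
  m0 ⊆ --00,0-0-
  m1 ⊆ 0-0-,00-1
  m3 ⊆ -011,00-1
  m4 ⊆ --00,-1-0,-10-,0-0-
  m5 ⊆ -10-,0-0-
  m6 ⊆ -1-0 [E]
  m8 ⊆ --00 [E]
  m11 ⊆ -011,1-11
  m12 ⊆ --00,-1-0,-10-,11--
  m13 ⊆ -10-,11--
  m14 ⊆ -1-0,11--
  m15 ⊆ 1-11,11--
E = {--00, -1-0}

YES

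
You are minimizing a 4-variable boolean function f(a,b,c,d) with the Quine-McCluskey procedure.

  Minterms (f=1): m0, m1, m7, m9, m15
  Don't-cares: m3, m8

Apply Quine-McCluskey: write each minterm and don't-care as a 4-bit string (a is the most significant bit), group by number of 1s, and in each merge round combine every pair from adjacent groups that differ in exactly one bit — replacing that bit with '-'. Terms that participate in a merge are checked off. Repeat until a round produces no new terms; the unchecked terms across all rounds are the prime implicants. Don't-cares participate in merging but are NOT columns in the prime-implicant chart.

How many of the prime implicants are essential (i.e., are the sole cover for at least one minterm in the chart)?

2

Round 0: 0000✓ 0001✓ 0011✓ 0111✓ 1000✓ 1001✓ 1111✓
Round 1: -000✓ -001✓ -111 0-11 00-1 000-✓ 100-✓
Round 2: -00-
PIs = {-00-, -111, 0-11, 00-1}
Coverage chart:
  m0: -00- ←essential
  m1: -00-,00-1
  m7: -111,0-11
  m9: -00- ←essential
  m15: -111 ←essential
Essential: -00-, -111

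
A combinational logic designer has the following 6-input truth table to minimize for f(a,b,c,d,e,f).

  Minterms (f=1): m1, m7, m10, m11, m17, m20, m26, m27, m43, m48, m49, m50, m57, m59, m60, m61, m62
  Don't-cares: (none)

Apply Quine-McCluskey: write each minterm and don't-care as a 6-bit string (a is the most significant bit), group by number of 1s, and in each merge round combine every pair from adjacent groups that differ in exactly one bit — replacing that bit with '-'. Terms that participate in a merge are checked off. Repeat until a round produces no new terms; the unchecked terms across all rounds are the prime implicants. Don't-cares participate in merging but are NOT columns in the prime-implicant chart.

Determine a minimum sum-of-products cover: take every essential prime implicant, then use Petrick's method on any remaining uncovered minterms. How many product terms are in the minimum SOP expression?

size-2^0 implicants → 000001(✓)  000111  001010(✓)  001011(✓)  010001(✓)  010100  011010(✓)  011011(✓)  101011(✓)  110000(✓)  110001(✓)  110010(✓)  111001(✓)  111011(✓)  111100(✓)  111101(✓)  111110(✓)
size-2^1 implicants → -01011(✓)  -10001  -11011(✓)  0-0001  0-1010(✓)  0-1011(✓)  00101-(✓)  01101-(✓)  1-1011(✓)  11-001  1100-0  11000-  111-01  1110-1  1111-0  11110-
size-2^2 implicants → --1011  0-101-
Unchecked terms (primes): --1011, -10001, 0-0001, 0-101-, 000111, 010100, 11-001, 1100-0, 11000-, 111-01, 1110-1, 1111-0, 11110-
Minterm coverage:
  m1 ⊆ 0-0001 [E]
  m7 ⊆ 000111 [E]
  m10 ⊆ 0-101- [E]
  m11 ⊆ --1011,0-101-
  m17 ⊆ -10001,0-0001
  m20 ⊆ 010100 [E]
  m26 ⊆ 0-101- [E]
  m27 ⊆ --1011,0-101-
  m43 ⊆ --1011 [E]
  m48 ⊆ 1100-0,11000-
  m49 ⊆ -10001,11-001,11000-
  m50 ⊆ 1100-0 [E]
  m57 ⊆ 11-001,111-01,1110-1
  m59 ⊆ --1011,1110-1
  m60 ⊆ 1111-0,11110-
  m61 ⊆ 111-01,11110-
  m62 ⊆ 1111-0 [E]
E = {--1011, 0-0001, 0-101-, 000111, 010100, 1100-0, 1111-0}
Petrick residual → -10001, 111-01
Cover = cd'ef + bc'd'e'f + a'c'd'e'f + a'cd'e + a'b'c'def + a'bc'de'f' + abc'd'f' + abce'f + abcdf'  |cover|=9

9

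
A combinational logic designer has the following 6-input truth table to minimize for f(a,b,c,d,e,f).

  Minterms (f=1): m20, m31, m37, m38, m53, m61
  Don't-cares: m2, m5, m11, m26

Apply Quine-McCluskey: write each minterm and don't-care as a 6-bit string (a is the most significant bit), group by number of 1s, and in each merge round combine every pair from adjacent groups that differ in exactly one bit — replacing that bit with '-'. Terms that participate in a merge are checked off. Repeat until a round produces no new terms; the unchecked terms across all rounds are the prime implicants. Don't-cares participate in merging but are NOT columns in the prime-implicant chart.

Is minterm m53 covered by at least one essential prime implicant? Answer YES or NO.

YES

size-2^0 implicants → 000010  000101(✓)  001011  010100  011010  011111  100101(✓)  100110  110101(✓)  111101(✓)
size-2^1 implicants → -00101  1-0101  11-101
Unchecked terms (primes): -00101, 000010, 001011, 010100, 011010, 011111, 1-0101, 100110, 11-101
Minterm coverage:
  m20 ⊆ 010100 [E]
  m31 ⊆ 011111 [E]
  m37 ⊆ -00101,1-0101
  m38 ⊆ 100110 [E]
  m53 ⊆ 1-0101,11-101
  m61 ⊆ 11-101 [E]
E = {010100, 011111, 100110, 11-101}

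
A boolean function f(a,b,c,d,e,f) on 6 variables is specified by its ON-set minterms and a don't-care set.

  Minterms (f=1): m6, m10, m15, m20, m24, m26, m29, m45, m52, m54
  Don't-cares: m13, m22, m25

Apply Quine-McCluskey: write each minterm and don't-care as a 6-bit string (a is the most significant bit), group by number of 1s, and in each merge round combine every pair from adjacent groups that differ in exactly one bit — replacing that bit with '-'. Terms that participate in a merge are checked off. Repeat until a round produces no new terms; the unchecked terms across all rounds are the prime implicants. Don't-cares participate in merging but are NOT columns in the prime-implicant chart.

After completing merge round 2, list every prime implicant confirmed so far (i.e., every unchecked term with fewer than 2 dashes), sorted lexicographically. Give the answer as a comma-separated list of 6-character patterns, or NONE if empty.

[col 0] 000110*, 001010*, 001101*, 001111*, 010100*, 010110*, 011000*, 011001*, 011010*, 011101*, 101101*, 110100*, 110110*
[col 1] -01101, -10100*, -10110*, 0-0110, 0-1010, 0-1101, 0011-1, 0101-0*, 011-01, 0110-0, 01100-, 1101-0*
[col 2] -101-0
Prime implicants: -01101, -101-0, 0-0110, 0-1010, 0-1101, 0011-1, 011-01, 0110-0, 01100-

-01101, 0-0110, 0-1010, 0-1101, 0011-1, 011-01, 0110-0, 01100-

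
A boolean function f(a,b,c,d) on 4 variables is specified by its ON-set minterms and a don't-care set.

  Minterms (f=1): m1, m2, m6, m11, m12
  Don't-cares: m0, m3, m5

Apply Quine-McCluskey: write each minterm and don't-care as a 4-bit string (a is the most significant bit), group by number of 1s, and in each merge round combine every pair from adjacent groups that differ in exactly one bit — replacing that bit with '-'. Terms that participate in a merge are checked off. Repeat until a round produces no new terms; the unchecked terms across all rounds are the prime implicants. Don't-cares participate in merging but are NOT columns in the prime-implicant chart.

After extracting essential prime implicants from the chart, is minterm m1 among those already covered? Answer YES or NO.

size-2^0 implicants → 0000(✓)  0001(✓)  0010(✓)  0011(✓)  0101(✓)  0110(✓)  1011(✓)  1100
size-2^1 implicants → -011  0-01  0-10  00-0(✓)  00-1(✓)  000-(✓)  001-(✓)
size-2^2 implicants → 00--
Unchecked terms (primes): -011, 0-01, 0-10, 00--, 1100
Minterm coverage:
  m1 ⊆ 0-01,00--
  m2 ⊆ 0-10,00--
  m6 ⊆ 0-10 [E]
  m11 ⊆ -011 [E]
  m12 ⊆ 1100 [E]
E = {-011, 0-10, 1100}

NO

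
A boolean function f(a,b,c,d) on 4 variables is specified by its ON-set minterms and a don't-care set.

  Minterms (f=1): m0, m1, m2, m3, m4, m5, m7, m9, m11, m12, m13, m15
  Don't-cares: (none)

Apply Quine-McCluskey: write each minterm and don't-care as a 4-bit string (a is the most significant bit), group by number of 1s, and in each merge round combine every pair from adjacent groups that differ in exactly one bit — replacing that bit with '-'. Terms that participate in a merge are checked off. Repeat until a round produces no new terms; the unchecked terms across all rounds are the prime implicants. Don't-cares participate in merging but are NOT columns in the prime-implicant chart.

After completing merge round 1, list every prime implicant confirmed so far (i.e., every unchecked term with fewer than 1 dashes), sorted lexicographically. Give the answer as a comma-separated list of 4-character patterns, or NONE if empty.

size-2^0 implicants → 0000(✓)  0001(✓)  0010(✓)  0011(✓)  0100(✓)  0101(✓)  0111(✓)  1001(✓)  1011(✓)  1100(✓)  1101(✓)  1111(✓)
size-2^1 implicants → -001(✓)  -011(✓)  -100(✓)  -101(✓)  -111(✓)  0-00(✓)  0-01(✓)  0-11(✓)  00-0(✓)  00-1(✓)  000-(✓)  001-(✓)  01-1(✓)  010-(✓)  1-01(✓)  1-11(✓)  10-1(✓)  11-1(✓)  110-(✓)
size-2^2 implicants → --01(✓)  --11(✓)  -0-1(✓)  -1-1(✓)  -10-  0--1(✓)  0-0-  00--  1--1(✓)
size-2^3 implicants → ---1
Unchecked terms (primes): ---1, -10-, 0-0-, 00--

NONE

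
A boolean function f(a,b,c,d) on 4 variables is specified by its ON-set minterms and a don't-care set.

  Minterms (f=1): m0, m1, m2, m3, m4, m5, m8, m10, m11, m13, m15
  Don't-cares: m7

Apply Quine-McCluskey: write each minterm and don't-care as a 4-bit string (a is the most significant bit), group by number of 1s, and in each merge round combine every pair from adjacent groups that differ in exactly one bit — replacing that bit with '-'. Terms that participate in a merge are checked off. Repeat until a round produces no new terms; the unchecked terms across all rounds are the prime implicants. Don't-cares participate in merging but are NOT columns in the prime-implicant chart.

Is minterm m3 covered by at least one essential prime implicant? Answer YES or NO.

NO

[col 0] 0000*, 0001*, 0010*, 0011*, 0100*, 0101*, 0111*, 1000*, 1010*, 1011*, 1101*, 1111*
[col 1] -000*, -010*, -011*, -101*, -111*, 0-00*, 0-01*, 0-11*, 00-0*, 00-1*, 000-*, 001-*, 01-1*, 010-*, 1-11*, 10-0*, 101-*, 11-1*
[col 2] --11, -0-0, -01-, -1-1, 0--1, 0-0-, 00--
Prime implicants: --11, -0-0, -01-, -1-1, 0--1, 0-0-, 00--
PI chart (minterm → PIs covering it):
  0 | -0-0,0-0-,00--
  1 | 0--1,0-0-,00--
  2 | -0-0,-01-,00--
  3 | --11,-01-,0--1,00--
  4 | 0-0-  (sole → essential)
  5 | -1-1,0--1,0-0-
  8 | -0-0  (sole → essential)
  10 | -0-0,-01-
  11 | --11,-01-
  13 | -1-1  (sole → essential)
  15 | --11,-1-1
Essential prime implicants: -0-0, -1-1, 0-0-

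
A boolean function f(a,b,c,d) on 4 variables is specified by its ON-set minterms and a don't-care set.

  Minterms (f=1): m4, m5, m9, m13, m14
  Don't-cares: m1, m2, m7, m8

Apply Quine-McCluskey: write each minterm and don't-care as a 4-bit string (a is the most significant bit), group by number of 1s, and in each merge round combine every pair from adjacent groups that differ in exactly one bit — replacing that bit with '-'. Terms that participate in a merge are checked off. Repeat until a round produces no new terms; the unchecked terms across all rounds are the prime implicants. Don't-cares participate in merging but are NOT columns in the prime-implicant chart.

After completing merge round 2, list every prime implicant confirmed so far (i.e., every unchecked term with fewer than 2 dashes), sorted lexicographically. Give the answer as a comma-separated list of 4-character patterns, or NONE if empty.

0010, 01-1, 010-, 100-, 1110

[col 0] 0001*, 0010, 0100*, 0101*, 0111*, 1000*, 1001*, 1101*, 1110
[col 1] -001*, -101*, 0-01*, 01-1, 010-, 1-01*, 100-
[col 2] --01
Prime implicants: --01, 0010, 01-1, 010-, 100-, 1110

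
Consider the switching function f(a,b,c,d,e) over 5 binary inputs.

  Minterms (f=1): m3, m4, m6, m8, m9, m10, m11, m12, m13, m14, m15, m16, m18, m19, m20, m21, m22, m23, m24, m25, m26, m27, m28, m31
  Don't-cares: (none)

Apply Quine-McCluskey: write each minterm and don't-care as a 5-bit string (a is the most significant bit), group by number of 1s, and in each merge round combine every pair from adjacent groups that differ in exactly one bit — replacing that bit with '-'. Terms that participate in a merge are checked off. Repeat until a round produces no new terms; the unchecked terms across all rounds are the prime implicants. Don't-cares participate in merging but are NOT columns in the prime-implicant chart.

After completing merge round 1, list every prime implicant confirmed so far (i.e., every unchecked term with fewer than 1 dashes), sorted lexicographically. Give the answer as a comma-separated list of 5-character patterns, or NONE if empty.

NONE

Round 0: 00011✓ 00100✓ 00110✓ 01000✓ 01001✓ 01010✓ 01011✓ 01100✓ 01101✓ 01110✓ 01111✓ 10000✓ 10010✓ 10011✓ 10100✓ 10101✓ 10110✓ 10111✓ 11000✓ 11001✓ 11010✓ 11011✓ 11100✓ 11111✓
Round 1: -0011✓ -0100✓ -0110✓ -1000✓ -1001✓ -1010✓ -1011✓ -1100✓ -1111✓ 0-011✓ 0-100✓ 0-110✓ 001-0✓ 01-00✓ 01-01✓ 01-10✓ 01-11✓ 010-0✓ 010-1✓ 0100-✓ 0101-✓ 011-0✓ 011-1✓ 0110-✓ 0111-✓ 1-000✓ 1-010✓ 1-011✓ 1-100✓ 1-111✓ 10-00✓ 10-10✓ 10-11✓ 100-0✓ 1001-✓ 101-0✓ 101-1✓ 1010-✓ 1011-✓ 11-00✓ 11-11✓ 110-0✓ 110-1✓ 1100-✓ 1101-✓
Round 2: --011 --100 -01-0 -1-00 -1-11 -10-0✓ -10-1✓ -100-✓ -101-✓ 0-1-0 01--0✓ 01--1✓ 01-0-✓ 01-1-✓ 010--✓ 011--✓ 1--00 1--11 1-0-0 1-01- 10--0 10-1- 101-- 110--✓
Round 3: -10-- 01---
PIs = {--011, --100, -01-0, -1-00, -1-11, -10--, 0-1-0, 01---, 1--00, 1--11, 1-0-0, 1-01-, 10--0, 10-1-, 101--}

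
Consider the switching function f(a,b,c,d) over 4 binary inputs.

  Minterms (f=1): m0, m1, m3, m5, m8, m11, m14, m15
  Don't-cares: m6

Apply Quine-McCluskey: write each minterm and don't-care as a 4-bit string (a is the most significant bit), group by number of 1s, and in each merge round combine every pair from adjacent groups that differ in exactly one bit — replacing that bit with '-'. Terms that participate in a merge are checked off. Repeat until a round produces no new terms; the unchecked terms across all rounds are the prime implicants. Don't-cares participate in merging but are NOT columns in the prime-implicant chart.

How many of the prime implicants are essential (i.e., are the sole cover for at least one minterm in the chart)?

[col 0] 0000*, 0001*, 0011*, 0101*, 0110*, 1000*, 1011*, 1110*, 1111*
[col 1] -000, -011, -110, 0-01, 00-1, 000-, 1-11, 111-
Prime implicants: -000, -011, -110, 0-01, 00-1, 000-, 1-11, 111-
PI chart (minterm → PIs covering it):
  0 | -000,000-
  1 | 0-01,00-1,000-
  3 | -011,00-1
  5 | 0-01  (sole → essential)
  8 | -000  (sole → essential)
  11 | -011,1-11
  14 | -110,111-
  15 | 1-11,111-
Essential prime implicants: -000, 0-01

2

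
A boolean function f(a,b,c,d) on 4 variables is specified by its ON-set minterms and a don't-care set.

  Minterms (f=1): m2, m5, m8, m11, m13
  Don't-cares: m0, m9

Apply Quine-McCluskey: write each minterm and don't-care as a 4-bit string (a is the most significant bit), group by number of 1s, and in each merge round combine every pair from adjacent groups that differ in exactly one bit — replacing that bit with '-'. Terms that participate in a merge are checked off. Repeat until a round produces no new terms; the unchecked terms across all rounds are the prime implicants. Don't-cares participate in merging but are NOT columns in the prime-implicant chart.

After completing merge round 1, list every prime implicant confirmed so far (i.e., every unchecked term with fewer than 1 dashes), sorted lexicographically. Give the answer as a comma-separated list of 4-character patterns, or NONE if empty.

NONE

[col 0] 0000*, 0010*, 0101*, 1000*, 1001*, 1011*, 1101*
[col 1] -000, -101, 00-0, 1-01, 10-1, 100-
Prime implicants: -000, -101, 00-0, 1-01, 10-1, 100-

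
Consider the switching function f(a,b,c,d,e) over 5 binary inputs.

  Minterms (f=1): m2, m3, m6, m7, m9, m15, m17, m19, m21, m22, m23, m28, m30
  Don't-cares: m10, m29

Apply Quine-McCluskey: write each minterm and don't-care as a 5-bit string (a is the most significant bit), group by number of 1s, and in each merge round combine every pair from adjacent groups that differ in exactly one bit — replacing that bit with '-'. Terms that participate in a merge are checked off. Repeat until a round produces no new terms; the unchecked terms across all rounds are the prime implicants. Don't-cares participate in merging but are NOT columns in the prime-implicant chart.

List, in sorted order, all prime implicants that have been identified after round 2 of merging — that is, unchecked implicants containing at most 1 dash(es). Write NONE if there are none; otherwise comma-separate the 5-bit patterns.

[col 0] 00010*, 00011*, 00110*, 00111*, 01001, 01010*, 01111*, 10001*, 10011*, 10101*, 10110*, 10111*, 11100*, 11101*, 11110*
[col 1] -0011*, -0110*, -0111*, 0-010, 0-111, 00-10*, 00-11*, 0001-*, 0011-*, 1-101, 1-110, 10-01*, 10-11*, 100-1*, 101-1*, 1011-*, 111-0, 1110-
[col 2] -0-11, -011-, 00-1-, 10--1
Prime implicants: -0-11, -011-, 0-010, 0-111, 00-1-, 01001, 1-101, 1-110, 10--1, 111-0, 1110-

0-010, 0-111, 01001, 1-101, 1-110, 111-0, 1110-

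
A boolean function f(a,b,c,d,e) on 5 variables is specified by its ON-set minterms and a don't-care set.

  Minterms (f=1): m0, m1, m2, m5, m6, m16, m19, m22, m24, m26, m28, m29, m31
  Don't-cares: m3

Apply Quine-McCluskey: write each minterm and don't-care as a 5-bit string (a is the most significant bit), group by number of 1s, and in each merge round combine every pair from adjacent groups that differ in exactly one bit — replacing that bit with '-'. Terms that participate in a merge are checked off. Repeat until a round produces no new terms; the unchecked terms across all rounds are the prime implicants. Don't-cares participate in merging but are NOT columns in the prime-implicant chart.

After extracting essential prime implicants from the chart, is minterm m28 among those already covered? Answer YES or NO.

[col 0] 00000*, 00001*, 00010*, 00011*, 00101*, 00110*, 10000*, 10011*, 10110*, 11000*, 11010*, 11100*, 11101*, 11111*
[col 1] -0000, -0011, -0110, 00-01, 00-10, 000-0*, 000-1*, 0000-*, 0001-*, 1-000, 11-00, 110-0, 111-1, 1110-
[col 2] 000--
Prime implicants: -0000, -0011, -0110, 00-01, 00-10, 000--, 1-000, 11-00, 110-0, 111-1, 1110-
PI chart (minterm → PIs covering it):
  0 | -0000,000--
  1 | 00-01,000--
  2 | 00-10,000--
  5 | 00-01  (sole → essential)
  6 | -0110,00-10
  16 | -0000,1-000
  19 | -0011  (sole → essential)
  22 | -0110  (sole → essential)
  24 | 1-000,11-00,110-0
  26 | 110-0  (sole → essential)
  28 | 11-00,1110-
  29 | 111-1,1110-
  31 | 111-1  (sole → essential)
Essential prime implicants: -0011, -0110, 00-01, 110-0, 111-1

NO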